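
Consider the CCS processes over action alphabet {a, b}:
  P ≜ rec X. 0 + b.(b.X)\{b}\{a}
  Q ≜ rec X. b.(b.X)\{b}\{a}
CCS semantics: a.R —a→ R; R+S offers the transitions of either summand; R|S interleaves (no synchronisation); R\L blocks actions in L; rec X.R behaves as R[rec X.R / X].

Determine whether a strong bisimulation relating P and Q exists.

YES

LTS(P): 2 reachable states
  m0 = rec X. 0 + b.(b.X)\{b}\{a} ⊢ --b--▸ m1
  m1 = (b.(rec X. 0 + b.(b.X)\{b}\{a}))\{b}\{a} ⊢ ∅
LTS(Q): 2 reachable states
  n0 = rec X. b.(b.X)\{b}\{a} ⊢ --b--▸ n1
  n1 = (b.(rec X. b.(b.X)\{b}\{a}))\{b}\{a} ⊢ ∅
Coarsest stable partition (strong bisimilarity classes):
  B0 = {m0, n0}
  B1 = {m1, n1}
m0 ∈ B0, n0 ∈ B0 → same block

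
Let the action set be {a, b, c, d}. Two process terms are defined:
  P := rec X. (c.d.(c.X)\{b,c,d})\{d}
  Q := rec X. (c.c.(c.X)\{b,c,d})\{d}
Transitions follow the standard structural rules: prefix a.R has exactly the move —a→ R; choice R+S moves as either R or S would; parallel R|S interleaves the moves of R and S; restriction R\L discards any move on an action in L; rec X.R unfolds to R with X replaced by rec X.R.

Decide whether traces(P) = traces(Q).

traces(P) ≠ traces(Q) — witness ⟨cc⟩

Reachable graph of P (2 states):
  p0 = rec X. (c.d.(c.X)\{b,c,d})\{d} has moves ··c··> p1
  p1 = (d.(c.(rec X. (c.d.(c.X)\{b,c,d})\{d}))\{b,c,d})\{d} has moves ∅
Reachable graph of Q (3 states):
  q0 = rec X. (c.c.(c.X)\{b,c,d})\{d} has moves ··c··> q1
  q1 = (c.(c.(rec X. (c.c.(c.X)\{b,c,d})\{d}))\{b,c,d})\{d} has moves ··c··> q2
  q2 = (c.(rec X. (c.c.(c.X)\{b,c,d})\{d}))\{b,c,d}\{d} has moves ∅
Executing cc from Q (initial set {q0}):
  step 1 (c): {q1}
  step 2 (c): {q2}
  Q completes σ.
Executing cc from P (initial set {p0}):
  step 1 (c): {p1}
  step 2 (c): no successor for P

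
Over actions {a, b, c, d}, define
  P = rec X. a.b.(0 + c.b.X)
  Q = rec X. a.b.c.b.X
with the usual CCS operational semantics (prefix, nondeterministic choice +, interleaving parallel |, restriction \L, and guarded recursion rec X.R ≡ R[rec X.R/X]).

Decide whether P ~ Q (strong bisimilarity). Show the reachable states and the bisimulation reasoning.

P ~ Q

P's transition system — 4 states:
  p0 = rec X. a.b.(0 + c.b.X) :: ··a··> p1
  p1 = b.(0 + c.b.(rec X. a.b.(0 + c.b.X))) :: ··b··> p2
  p2 = 0 + c.b.(rec X. a.b.(0 + c.b.X)) :: ··c··> p3
  p3 = b.(rec X. a.b.(0 + c.b.X)) :: ··b··> p0
Q's transition system — 4 states:
  q0 = rec X. a.b.c.b.X :: ··a··> q1
  q1 = b.c.b.(rec X. a.b.c.b.X) :: ··b··> q2
  q2 = c.b.(rec X. a.b.c.b.X) :: ··c··> q3
  q3 = b.(rec X. a.b.c.b.X) :: ··b··> q0
Partition-refinement fixed point:
  B0 = {p0, q0}
  B1 = {p1, q1}
  B2 = {p2, q2}
  B3 = {p3, q3}
p0 ∈ B0, q0 ∈ B0 → same block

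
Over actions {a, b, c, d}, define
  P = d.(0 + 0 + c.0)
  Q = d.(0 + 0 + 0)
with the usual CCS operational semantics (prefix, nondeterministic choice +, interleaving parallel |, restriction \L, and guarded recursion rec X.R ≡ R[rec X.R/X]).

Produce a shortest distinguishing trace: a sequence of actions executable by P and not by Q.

P's transition system — 3 states:
  s0 = d.(0 + 0 + c.0) :: —d→ s1
  s1 = 0 + 0 + c.0 :: —c→ s2
  s2 = 0 :: ∅
Q's transition system — 2 states:
  t0 = d.(0 + 0 + 0) :: —d→ t1
  t1 = 0 + 0 + 0 :: ∅
Run σ = ⟨dc⟩ on P: start {s0}
  step 1 (d): {s1}
  step 2 (c): {s2}
  ✓ P
Run σ = ⟨dc⟩ on Q: start {t0}
  step 1 (d): {t1}
  step 2 (c): ∅ (Q stuck)

dc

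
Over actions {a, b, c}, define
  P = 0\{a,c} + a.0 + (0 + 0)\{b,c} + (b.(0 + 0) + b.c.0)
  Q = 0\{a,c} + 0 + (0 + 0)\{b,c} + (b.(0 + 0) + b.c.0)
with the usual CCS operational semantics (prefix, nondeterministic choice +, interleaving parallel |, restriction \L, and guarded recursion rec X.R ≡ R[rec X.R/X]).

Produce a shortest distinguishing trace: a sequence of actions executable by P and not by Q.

a

LTS(P): 4 reachable states
  s0 = 0\{a,c} + a.0 + (0 + 0)\{b,c} + (b.(0 + 0) + b.c.0) :: ··a··> s1, ··b··> s2, ··b··> s3
  s1 = 0 :: (no moves)
  s2 = 0 + 0 :: (no moves)
  s3 = c.0 :: ··c··> s1
LTS(Q): 4 reachable states
  t0 = 0\{a,c} + 0 + (0 + 0)\{b,c} + (b.(0 + 0) + b.c.0) :: ··b··> t1, ··b··> t2
  t1 = 0 + 0 :: (no moves)
  t2 = c.0 :: ··c··> t3
  t3 = 0 :: (no moves)
Executing a from P (initial set {s0}):
  after a @ step 1: {s1}
  P completes σ.
Executing a from Q (initial set {t0}):
  after a @ step 1: ∅ (Q stuck)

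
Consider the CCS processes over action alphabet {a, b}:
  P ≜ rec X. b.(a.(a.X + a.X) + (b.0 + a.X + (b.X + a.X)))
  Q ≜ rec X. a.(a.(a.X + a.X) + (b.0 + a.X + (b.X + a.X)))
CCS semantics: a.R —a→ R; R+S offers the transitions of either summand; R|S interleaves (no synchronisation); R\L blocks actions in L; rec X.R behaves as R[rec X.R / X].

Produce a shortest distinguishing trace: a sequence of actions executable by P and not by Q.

b

P's transition system — 4 states:
  p0 = rec X. b.(a.(a.X + a.X) + (b.0 + a.X + (b.X + a.X))) has moves --b--▸ p1
  p1 = a.(a.(rec X. b.(a.(a.X + a.X) + (b.0 + a.X + (b.X + a.X)))) + a.(rec X. b.(a.(a.X + a.X) + (b.0 + a.X + (b.X + a.X))))) + (b.0 + a.(rec X. b.(a.(a.X + a.X) + (b.0 + a.X + (b.X + a.X)))) + (b.(rec X. b.(a.(a.X + a.X) + (b.0 + a.X + (b.X + a.X)))) + a.(rec X. b.(a.(a.X + a.X) + (b.0 + a.X + (b.X + a.X)))))) has moves --a--▸ p0, --a--▸ p2, --b--▸ p0, --b--▸ p3
  p2 = a.(rec X. b.(a.(a.X + a.X) + (b.0 + a.X + (b.X + a.X)))) + a.(rec X. b.(a.(a.X + a.X) + (b.0 + a.X + (b.X + a.X)))) has moves --a--▸ p0
  p3 = 0 has moves (no moves)
Q's transition system — 4 states:
  q0 = rec X. a.(a.(a.X + a.X) + (b.0 + a.X + (b.X + a.X))) has moves --a--▸ q1
  q1 = a.(a.(rec X. a.(a.(a.X + a.X) + (b.0 + a.X + (b.X + a.X)))) + a.(rec X. a.(a.(a.X + a.X) + (b.0 + a.X + (b.X + a.X))))) + (b.0 + a.(rec X. a.(a.(a.X + a.X) + (b.0 + a.X + (b.X + a.X)))) + (b.(rec X. a.(a.(a.X + a.X) + (b.0 + a.X + (b.X + a.X)))) + a.(rec X. a.(a.(a.X + a.X) + (b.0 + a.X + (b.X + a.X)))))) has moves --a--▸ q0, --a--▸ q2, --b--▸ q0, --b--▸ q3
  q2 = a.(rec X. a.(a.(a.X + a.X) + (b.0 + a.X + (b.X + a.X)))) + a.(rec X. a.(a.(a.X + a.X) + (b.0 + a.X + (b.X + a.X)))) has moves --a--▸ q0
  q3 = 0 has moves (no moves)
Executing b from P (initial set {p0}):
  [1] b ⇒ {p1}
  P completes σ.
Executing b from Q (initial set {q0}):
  [1] b ⇒ no successor for Q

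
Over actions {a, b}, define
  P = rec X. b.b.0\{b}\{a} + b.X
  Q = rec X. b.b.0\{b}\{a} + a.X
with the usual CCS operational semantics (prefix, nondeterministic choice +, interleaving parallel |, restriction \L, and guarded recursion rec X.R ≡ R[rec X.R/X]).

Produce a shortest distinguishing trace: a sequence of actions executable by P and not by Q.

P's transition system — 3 states:
  u0 = rec X. b.b.0\{b}\{a} + b.X ⊢ -b-> u0, -b-> u1
  u1 = b.0\{b}\{a} ⊢ -b-> u2
  u2 = 0\{b}\{a} ⊢ (no moves)
Q's transition system — 3 states:
  v0 = rec X. b.b.0\{b}\{a} + a.X ⊢ -a-> v0, -b-> v1
  v1 = b.0\{b}\{a} ⊢ -b-> v2
  v2 = 0\{b}\{a} ⊢ (no moves)
Run σ = ⟨bbb⟩ on P: start {u0}
  step 1 (b): {u0, u1}
  step 2 (b): {u0, u1, u2}
  step 3 (b): {u0, u1, u2}
  — P admits the full trace.
Run σ = ⟨bbb⟩ on Q: start {v0}
  step 1 (b): {v1}
  step 2 (b): {v2}
  step 3 (b): ∅ (Q stuck)

bbb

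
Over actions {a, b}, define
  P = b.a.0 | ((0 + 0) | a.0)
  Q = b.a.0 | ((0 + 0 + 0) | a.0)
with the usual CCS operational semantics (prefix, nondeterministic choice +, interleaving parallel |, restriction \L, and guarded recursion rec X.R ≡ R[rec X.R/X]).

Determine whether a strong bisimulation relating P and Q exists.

YES

Reachable graph of P (6 states):
  m0 = b.a.0 | ((0 + 0) | a.0) :: —a→ m1, —b→ m2
  m1 = b.a.0 | ((0 + 0) | 0) :: —b→ m3
  m2 = a.0 | ((0 + 0) | a.0) :: —a→ m3, —a→ m4
  m3 = a.0 | ((0 + 0) | 0) :: —a→ m5
  m4 = 0 | ((0 + 0) | a.0) :: —a→ m5
  m5 = 0 | ((0 + 0) | 0) :: stopped
Reachable graph of Q (6 states):
  n0 = b.a.0 | ((0 + 0 + 0) | a.0) :: —a→ n1, —b→ n2
  n1 = b.a.0 | ((0 + 0 + 0) | 0) :: —b→ n3
  n2 = a.0 | ((0 + 0 + 0) | a.0) :: —a→ n3, —a→ n4
  n3 = a.0 | ((0 + 0 + 0) | 0) :: —a→ n5
  n4 = 0 | ((0 + 0 + 0) | a.0) :: —a→ n5
  n5 = 0 | ((0 + 0 + 0) | 0) :: stopped
Bisimilarity quotient blocks:
  B0 = {m0, n0}
  B1 = {m1, n1}
  B2 = {m3, m4, n3, n4}
  B3 = {m5, n5}
  B4 = {m2, n2}
m0 ∈ B0, n0 ∈ B0 → same block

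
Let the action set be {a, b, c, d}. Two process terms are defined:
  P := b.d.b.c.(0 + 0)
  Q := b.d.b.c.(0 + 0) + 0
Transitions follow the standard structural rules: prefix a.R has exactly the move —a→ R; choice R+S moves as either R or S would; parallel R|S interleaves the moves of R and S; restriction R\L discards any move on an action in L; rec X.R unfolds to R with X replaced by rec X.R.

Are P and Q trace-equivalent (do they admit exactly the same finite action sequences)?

traces(P) = traces(Q)

P's transition system — 5 states:
  m0 = b.d.b.c.(0 + 0) | ··b··> m1
  m1 = d.b.c.(0 + 0) | ··d··> m2
  m2 = b.c.(0 + 0) | ··b··> m3
  m3 = c.(0 + 0) | ··c··> m4
  m4 = 0 + 0 | stopped
Q's transition system — 5 states:
  n0 = b.d.b.c.(0 + 0) + 0 | ··b··> n1
  n1 = d.b.c.(0 + 0) | ··d··> n2
  n2 = b.c.(0 + 0) | ··b··> n3
  n3 = c.(0 + 0) | ··c··> n4
  n4 = 0 + 0 | stopped
Bisimilarity quotient blocks:
  B0 = {m0, n0}
  B1 = {m1, n1}
  B2 = {m2, n2}
  B3 = {m3, n3}
  B4 = {m4, n4}
m0 ∈ B0, n0 ∈ B0 → same block
Bisimilar ⇒ trace-equivalent.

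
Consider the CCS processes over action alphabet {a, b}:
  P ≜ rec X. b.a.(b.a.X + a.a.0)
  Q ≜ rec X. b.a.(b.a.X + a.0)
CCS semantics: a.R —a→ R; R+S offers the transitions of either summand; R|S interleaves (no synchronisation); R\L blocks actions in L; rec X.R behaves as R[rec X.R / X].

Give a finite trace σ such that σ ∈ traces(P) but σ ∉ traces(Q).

baaa

LTS(P): 6 reachable states
  u0 = rec X. b.a.(b.a.X + a.a.0) :: =b=> u1
  u1 = a.(b.a.(rec X. b.a.(b.a.X + a.a.0)) + a.a.0) :: =a=> u2
  u2 = b.a.(rec X. b.a.(b.a.X + a.a.0)) + a.a.0 :: =a=> u3, =b=> u4
  u3 = a.0 :: =a=> u5
  u4 = a.(rec X. b.a.(b.a.X + a.a.0)) :: =a=> u0
  u5 = 0 :: stopped
LTS(Q): 5 reachable states
  v0 = rec X. b.a.(b.a.X + a.0) :: =b=> v1
  v1 = a.(b.a.(rec X. b.a.(b.a.X + a.0)) + a.0) :: =a=> v2
  v2 = b.a.(rec X. b.a.(b.a.X + a.0)) + a.0 :: =a=> v3, =b=> v4
  v3 = 0 :: stopped
  v4 = a.(rec X. b.a.(b.a.X + a.0)) :: =a=> v0
Executing baaa from P (initial set {u0}):
  step 1 (b): {u1}
  step 2 (a): {u2}
  step 3 (a): {u3}
  step 4 (a): {u5}
  ✓ P
Executing baaa from Q (initial set {v0}):
  step 1 (b): {v1}
  step 2 (a): {v2}
  step 3 (a): {v3}
  step 4 (a): ∅ (Q stuck)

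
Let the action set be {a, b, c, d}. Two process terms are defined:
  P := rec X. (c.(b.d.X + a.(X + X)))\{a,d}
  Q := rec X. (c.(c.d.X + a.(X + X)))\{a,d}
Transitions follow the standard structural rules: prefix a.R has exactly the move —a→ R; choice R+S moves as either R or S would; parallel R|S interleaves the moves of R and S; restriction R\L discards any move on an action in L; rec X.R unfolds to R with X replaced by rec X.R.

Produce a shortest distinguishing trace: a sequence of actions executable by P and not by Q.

P's transition system — 3 states:
  s0 = rec X. (c.(b.d.X + a.(X + X)))\{a,d} ⊢ ··c··> s1
  s1 = (b.d.(rec X. (c.(b.d.X + a.(X + X)))\{a,d}) + a.((rec X. (c.(b.d.X + a.(X + X)))\{a,d}) + (rec X. (c.(b.d.X + a.(X + X)))\{a,d})))\{a,d} ⊢ ··b··> s2
  s2 = (d.(rec X. (c.(b.d.X + a.(X + X)))\{a,d}))\{a,d} ⊢ ∅
Q's transition system — 3 states:
  t0 = rec X. (c.(c.d.X + a.(X + X)))\{a,d} ⊢ ··c··> t1
  t1 = (c.d.(rec X. (c.(c.d.X + a.(X + X)))\{a,d}) + a.((rec X. (c.(c.d.X + a.(X + X)))\{a,d}) + (rec X. (c.(c.d.X + a.(X + X)))\{a,d})))\{a,d} ⊢ ··c··> t2
  t2 = (d.(rec X. (c.(c.d.X + a.(X + X)))\{a,d}))\{a,d} ⊢ ∅
Trace ⟨cb⟩ through P, begin at {s0}:
  [1] c ⇒ {s1}
  [2] b ⇒ {s2}
  — P admits the full trace.
Trace ⟨cb⟩ through Q, begin at {t0}:
  [1] c ⇒ {t1}
  [2] b ⇒ no successor for Q

cb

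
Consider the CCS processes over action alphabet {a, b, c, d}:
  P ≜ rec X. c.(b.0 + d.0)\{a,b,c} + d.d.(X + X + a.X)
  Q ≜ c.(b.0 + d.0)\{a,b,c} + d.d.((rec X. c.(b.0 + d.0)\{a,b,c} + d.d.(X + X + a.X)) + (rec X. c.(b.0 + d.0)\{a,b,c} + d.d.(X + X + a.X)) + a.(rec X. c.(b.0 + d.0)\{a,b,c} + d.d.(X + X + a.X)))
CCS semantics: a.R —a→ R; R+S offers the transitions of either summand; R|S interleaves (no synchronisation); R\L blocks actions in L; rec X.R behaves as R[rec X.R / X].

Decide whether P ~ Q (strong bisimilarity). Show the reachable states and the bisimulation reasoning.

bisimilar

LTS(P): 5 reachable states
  u0 = rec X. c.(b.0 + d.0)\{a,b,c} + d.d.(X + X + a.X) → =c=> u1, =d=> u2
  u1 = (b.0 + d.0)\{a,b,c} → =d=> u3
  u2 = d.((rec X. c.(b.0 + d.0)\{a,b,c} + d.d.(X + X + a.X)) + (rec X. c.(b.0 + d.0)\{a,b,c} + d.d.(X + X + a.X)) + a.(rec X. c.(b.0 + d.0)\{a,b,c} + d.d.(X + X + a.X))) → =d=> u4
  u3 = 0\{a,b,c} → stopped
  u4 = (rec X. c.(b.0 + d.0)\{a,b,c} + d.d.(X + X + a.X)) + (rec X. c.(b.0 + d.0)\{a,b,c} + d.d.(X + X + a.X)) + a.(rec X. c.(b.0 + d.0)\{a,b,c} + d.d.(X + X + a.X)) → =a=> u0, =c=> u1, =d=> u2
LTS(Q): 6 reachable states
  v0 = c.(b.0 + d.0)\{a,b,c} + d.d.((rec X. c.(b.0 + d.0)\{a,b,c} + d.d.(X + X + a.X)) + (rec X. c.(b.0 + d.0)\{a,b,c} + d.d.(X + X + a.X)) + a.(rec X. c.(b.0 + d.0)\{a,b,c} + d.d.(X + X + a.X))) → =c=> v1, =d=> v2
  v1 = (b.0 + d.0)\{a,b,c} → =d=> v3
  v2 = d.((rec X. c.(b.0 + d.0)\{a,b,c} + d.d.(X + X + a.X)) + (rec X. c.(b.0 + d.0)\{a,b,c} + d.d.(X + X + a.X)) + a.(rec X. c.(b.0 + d.0)\{a,b,c} + d.d.(X + X + a.X))) → =d=> v4
  v3 = 0\{a,b,c} → stopped
  v4 = (rec X. c.(b.0 + d.0)\{a,b,c} + d.d.(X + X + a.X)) + (rec X. c.(b.0 + d.0)\{a,b,c} + d.d.(X + X + a.X)) + a.(rec X. c.(b.0 + d.0)\{a,b,c} + d.d.(X + X + a.X)) → =a=> v5, =c=> v1, =d=> v2
  v5 = rec X. c.(b.0 + d.0)\{a,b,c} + d.d.(X + X + a.X) → =c=> v1, =d=> v2
Coarsest stable partition (strong bisimilarity classes):
  B0 = {u0, v0, v5}
  B1 = {u1, v1}
  B2 = {u3, v3}
  B3 = {u2, v2}
  B4 = {u4, v4}
u0 ∈ B0, v0 ∈ B0 → same block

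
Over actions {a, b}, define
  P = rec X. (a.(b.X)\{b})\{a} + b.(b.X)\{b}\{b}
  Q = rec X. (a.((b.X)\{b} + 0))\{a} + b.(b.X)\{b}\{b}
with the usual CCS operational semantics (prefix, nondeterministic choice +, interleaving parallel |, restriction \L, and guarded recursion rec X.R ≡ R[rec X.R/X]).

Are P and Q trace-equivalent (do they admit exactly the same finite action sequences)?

traces(P) = traces(Q)

Reachable graph of P (2 states):
  m0 = rec X. (a.(b.X)\{b})\{a} + b.(b.X)\{b}\{b} | -b-> m1
  m1 = (b.(rec X. (a.(b.X)\{b})\{a} + b.(b.X)\{b}\{b}))\{b}\{b} | deadlocked
Reachable graph of Q (2 states):
  n0 = rec X. (a.((b.X)\{b} + 0))\{a} + b.(b.X)\{b}\{b} | -b-> n1
  n1 = (b.(rec X. (a.((b.X)\{b} + 0))\{a} + b.(b.X)\{b}\{b}))\{b}\{b} | deadlocked
Partition-refinement fixed point:
  B0 = {m0, n0}
  B1 = {m1, n1}
m0 ∈ B0, n0 ∈ B0 → same block
Bisimilar ⇒ trace-equivalent.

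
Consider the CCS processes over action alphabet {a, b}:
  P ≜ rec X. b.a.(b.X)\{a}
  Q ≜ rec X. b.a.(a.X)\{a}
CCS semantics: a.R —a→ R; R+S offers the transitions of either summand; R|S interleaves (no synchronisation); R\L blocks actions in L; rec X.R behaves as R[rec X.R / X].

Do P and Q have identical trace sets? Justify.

NO — witness ⟨bab⟩

P's transition system — 5 states:
  s0 = rec X. b.a.(b.X)\{a} | --b--▸ s1
  s1 = a.(b.(rec X. b.a.(b.X)\{a}))\{a} | --a--▸ s2
  s2 = (b.(rec X. b.a.(b.X)\{a}))\{a} | --b--▸ s3
  s3 = (rec X. b.a.(b.X)\{a})\{a} | --b--▸ s4
  s4 = (a.(b.(rec X. b.a.(b.X)\{a}))\{a})\{a} | ∅
Q's transition system — 3 states:
  t0 = rec X. b.a.(a.X)\{a} | --b--▸ t1
  t1 = a.(a.(rec X. b.a.(a.X)\{a}))\{a} | --a--▸ t2
  t2 = (a.(rec X. b.a.(a.X)\{a}))\{a} | ∅
Run σ = ⟨bab⟩ on P: start {s0}
  step 1 (b): {s1}
  step 2 (a): {s2}
  step 3 (b): {s3}
  P completes σ.
Run σ = ⟨bab⟩ on Q: start {t0}
  step 1 (b): {t1}
  step 2 (a): {t2}
  step 3 (b): ∅  — Q cannot continue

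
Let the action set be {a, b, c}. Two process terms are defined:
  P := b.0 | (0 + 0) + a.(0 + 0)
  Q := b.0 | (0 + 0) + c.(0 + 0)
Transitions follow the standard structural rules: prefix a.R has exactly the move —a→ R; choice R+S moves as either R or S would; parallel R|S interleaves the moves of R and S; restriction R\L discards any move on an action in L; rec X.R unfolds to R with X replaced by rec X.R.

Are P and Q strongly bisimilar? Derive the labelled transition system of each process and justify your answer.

LTS(P): 3 reachable states
  s0 = b.0 | (0 + 0) + a.(0 + 0) ⊢ =a=> s1, =b=> s2
  s1 = 0 + 0 ⊢ stopped
  s2 = 0 | (0 + 0) ⊢ stopped
LTS(Q): 3 reachable states
  t0 = b.0 | (0 + 0) + c.(0 + 0) ⊢ =b=> t1, =c=> t2
  t1 = 0 | (0 + 0) ⊢ stopped
  t2 = 0 + 0 ⊢ stopped
Partition-refinement fixed point:
  B0 = {s0}
  B1 = {s1, s2, t1, t2}
  B2 = {t0}
s0 ∈ B0, t0 ∈ B2 → different blocks

not bisimilar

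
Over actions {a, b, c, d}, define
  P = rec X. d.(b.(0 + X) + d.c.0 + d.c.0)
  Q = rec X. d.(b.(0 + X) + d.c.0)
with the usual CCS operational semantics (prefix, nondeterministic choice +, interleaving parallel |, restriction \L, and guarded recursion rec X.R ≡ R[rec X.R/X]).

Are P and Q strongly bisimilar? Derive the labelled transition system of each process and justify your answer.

P ~ Q

P's transition system — 5 states:
  m0 = rec X. d.(b.(0 + X) + d.c.0 + d.c.0) → —d→ m1
  m1 = b.(0 + (rec X. d.(b.(0 + X) + d.c.0 + d.c.0))) + d.c.0 + d.c.0 → —b→ m2, —d→ m3
  m2 = 0 + (rec X. d.(b.(0 + X) + d.c.0 + d.c.0)) → —d→ m1
  m3 = c.0 → —c→ m4
  m4 = 0 → stopped
Q's transition system — 5 states:
  n0 = rec X. d.(b.(0 + X) + d.c.0) → —d→ n1
  n1 = b.(0 + (rec X. d.(b.(0 + X) + d.c.0))) + d.c.0 → —b→ n2, —d→ n3
  n2 = 0 + (rec X. d.(b.(0 + X) + d.c.0)) → —d→ n1
  n3 = c.0 → —c→ n4
  n4 = 0 → stopped
Partition-refinement fixed point:
  B0 = {m0, m2, n0, n2}
  B1 = {m1, n1}
  B2 = {m3, n3}
  B3 = {m4, n4}
m0 ∈ B0, n0 ∈ B0 → same block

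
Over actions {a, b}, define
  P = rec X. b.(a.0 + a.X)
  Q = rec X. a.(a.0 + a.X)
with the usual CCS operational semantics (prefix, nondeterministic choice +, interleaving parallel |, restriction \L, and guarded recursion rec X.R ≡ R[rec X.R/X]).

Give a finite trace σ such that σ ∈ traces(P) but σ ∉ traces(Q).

P's transition system — 3 states:
  s0 = rec X. b.(a.0 + a.X) has moves =b=> s1
  s1 = a.0 + a.(rec X. b.(a.0 + a.X)) has moves =a=> s0, =a=> s2
  s2 = 0 has moves ·
Q's transition system — 3 states:
  t0 = rec X. a.(a.0 + a.X) has moves =a=> t1
  t1 = a.0 + a.(rec X. a.(a.0 + a.X)) has moves =a=> t0, =a=> t2
  t2 = 0 has moves ·
Run σ = ⟨b⟩ on P: start {s0}
  [1] b ⇒ {s1}
  — P admits the full trace.
Run σ = ⟨b⟩ on Q: start {t0}
  [1] b ⇒ ∅  — Q cannot continue

b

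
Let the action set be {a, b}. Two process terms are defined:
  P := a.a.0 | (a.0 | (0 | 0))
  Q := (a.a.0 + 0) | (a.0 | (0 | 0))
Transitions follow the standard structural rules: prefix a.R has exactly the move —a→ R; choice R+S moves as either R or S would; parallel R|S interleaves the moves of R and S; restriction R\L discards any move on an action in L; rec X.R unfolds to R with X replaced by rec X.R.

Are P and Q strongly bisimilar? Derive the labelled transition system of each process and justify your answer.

P's transition system — 6 states:
  m0 = a.a.0 | (a.0 | (0 | 0)) → =a=> m1, =a=> m2
  m1 = a.0 | (a.0 | (0 | 0)) → =a=> m3, =a=> m4
  m2 = a.a.0 | (0 | (0 | 0)) → =a=> m4
  m3 = 0 | (a.0 | (0 | 0)) → =a=> m5
  m4 = a.0 | (0 | (0 | 0)) → =a=> m5
  m5 = 0 | (0 | (0 | 0)) → ·
Q's transition system — 6 states:
  n0 = (a.a.0 + 0) | (a.0 | (0 | 0)) → =a=> n1, =a=> n2
  n1 = (a.a.0 + 0) | (0 | (0 | 0)) → =a=> n3
  n2 = a.0 | (a.0 | (0 | 0)) → =a=> n3, =a=> n4
  n3 = a.0 | (0 | (0 | 0)) → =a=> n5
  n4 = 0 | (a.0 | (0 | 0)) → =a=> n5
  n5 = 0 | (0 | (0 | 0)) → ·
Partition-refinement fixed point:
  B0 = {m0, n0}
  B1 = {m1, m2, n1, n2}
  B2 = {m3, m4, n3, n4}
  B3 = {m5, n5}
m0 ∈ B0, n0 ∈ B0 → same block

YES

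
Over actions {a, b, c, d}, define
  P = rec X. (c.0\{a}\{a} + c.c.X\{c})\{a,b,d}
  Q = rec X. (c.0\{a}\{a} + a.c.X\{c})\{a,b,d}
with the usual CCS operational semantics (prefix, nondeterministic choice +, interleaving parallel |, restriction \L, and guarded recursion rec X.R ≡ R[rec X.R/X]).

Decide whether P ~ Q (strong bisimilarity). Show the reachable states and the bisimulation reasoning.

Reachable graph of P (4 states):
  p0 = rec X. (c.0\{a}\{a} + c.c.X\{c})\{a,b,d} | =c=> p1, =c=> p2
  p1 = (c.(rec X. (c.0\{a}\{a} + c.c.X\{c})\{a,b,d})\{c})\{a,b,d} | =c=> p3
  p2 = 0\{a}\{a}\{a,b,d} | ·
  p3 = (rec X. (c.0\{a}\{a} + c.c.X\{c})\{a,b,d})\{c}\{a,b,d} | ·
Reachable graph of Q (2 states):
  q0 = rec X. (c.0\{a}\{a} + a.c.X\{c})\{a,b,d} | =c=> q1
  q1 = 0\{a}\{a}\{a,b,d} | ·
Bisimilarity quotient blocks:
  B0 = {p0}
  B1 = {p2, p3, q1}
  B2 = {p1, q0}
p0 ∈ B0, q0 ∈ B2 → different blocks

not bisimilar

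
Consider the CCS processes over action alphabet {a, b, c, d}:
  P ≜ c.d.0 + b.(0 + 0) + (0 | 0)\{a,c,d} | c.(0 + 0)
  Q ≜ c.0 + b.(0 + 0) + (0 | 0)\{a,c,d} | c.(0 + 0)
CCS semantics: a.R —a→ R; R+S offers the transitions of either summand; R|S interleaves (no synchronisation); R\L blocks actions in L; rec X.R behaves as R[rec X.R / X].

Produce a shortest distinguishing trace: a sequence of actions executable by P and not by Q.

cd

LTS(P): 5 reachable states
  m0 = c.d.0 + b.(0 + 0) + (0 | 0)\{a,c,d} | c.(0 + 0) → —b→ m1, —c→ m2, —c→ m3
  m1 = 0 + 0 → (no moves)
  m2 = (0 | 0)\{a,c,d} | (0 + 0) → (no moves)
  m3 = d.0 → —d→ m4
  m4 = 0 → (no moves)
LTS(Q): 4 reachable states
  n0 = c.0 + b.(0 + 0) + (0 | 0)\{a,c,d} | c.(0 + 0) → —b→ n1, —c→ n2, —c→ n3
  n1 = 0 + 0 → (no moves)
  n2 = (0 | 0)\{a,c,d} | (0 + 0) → (no moves)
  n3 = 0 → (no moves)
Trace ⟨cd⟩ through P, begin at {m0}:
  [1] c ⇒ {m2, m3}
  [2] d ⇒ {m4}
  P completes σ.
Trace ⟨cd⟩ through Q, begin at {n0}:
  [1] c ⇒ {n2, n3}
  [2] d ⇒ ∅ (Q stuck)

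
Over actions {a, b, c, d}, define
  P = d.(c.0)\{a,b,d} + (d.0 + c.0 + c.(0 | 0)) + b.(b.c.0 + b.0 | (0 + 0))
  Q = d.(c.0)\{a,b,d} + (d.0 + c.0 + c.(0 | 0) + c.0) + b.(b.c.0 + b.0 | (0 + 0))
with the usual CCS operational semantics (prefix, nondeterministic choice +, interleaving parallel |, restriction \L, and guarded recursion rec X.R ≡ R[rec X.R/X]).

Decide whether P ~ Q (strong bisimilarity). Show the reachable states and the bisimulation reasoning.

Reachable graph of P (8 states):
  m0 = d.(c.0)\{a,b,d} + (d.0 + c.0 + c.(0 | 0)) + b.(b.c.0 + b.0 | (0 + 0)) has moves ··b··> m1, ··c··> m2, ··c··> m3, ··d··> m2, ··d··> m4
  m1 = b.c.0 + b.0 | (0 + 0) has moves ··b··> m5, ··b··> m6
  m2 = 0 has moves ·
  m3 = 0 | 0 has moves ·
  m4 = (c.0)\{a,b,d} has moves ··c··> m7
  m5 = 0 | (0 + 0) has moves ·
  m6 = c.0 has moves ··c··> m2
  m7 = 0\{a,b,d} has moves ·
Reachable graph of Q (8 states):
  n0 = d.(c.0)\{a,b,d} + (d.0 + c.0 + c.(0 | 0) + c.0) + b.(b.c.0 + b.0 | (0 + 0)) has moves ··b··> n1, ··c··> n2, ··c··> n3, ··d··> n2, ··d··> n4
  n1 = b.c.0 + b.0 | (0 + 0) has moves ··b··> n5, ··b··> n6
  n2 = 0 has moves ·
  n3 = 0 | 0 has moves ·
  n4 = (c.0)\{a,b,d} has moves ··c··> n7
  n5 = 0 | (0 + 0) has moves ·
  n6 = c.0 has moves ··c··> n2
  n7 = 0\{a,b,d} has moves ·
Partition-refinement fixed point:
  B0 = {m0, n0}
  B1 = {m2, m3, m5, m7, n2, n3, n5, n7}
  B2 = {m4, m6, n4, n6}
  B3 = {m1, n1}
m0 ∈ B0, n0 ∈ B0 → same block

YES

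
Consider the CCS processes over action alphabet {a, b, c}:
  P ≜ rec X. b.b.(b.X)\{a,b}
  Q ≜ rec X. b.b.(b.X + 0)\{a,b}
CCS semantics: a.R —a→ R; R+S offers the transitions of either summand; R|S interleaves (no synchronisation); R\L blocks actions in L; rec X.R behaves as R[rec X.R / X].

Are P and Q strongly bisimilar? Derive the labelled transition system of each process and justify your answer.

YES

LTS(P): 3 reachable states
  p0 = rec X. b.b.(b.X)\{a,b} → --b--▸ p1
  p1 = b.(b.(rec X. b.b.(b.X)\{a,b}))\{a,b} → --b--▸ p2
  p2 = (b.(rec X. b.b.(b.X)\{a,b}))\{a,b} → ∅
LTS(Q): 3 reachable states
  q0 = rec X. b.b.(b.X + 0)\{a,b} → --b--▸ q1
  q1 = b.(b.(rec X. b.b.(b.X + 0)\{a,b}) + 0)\{a,b} → --b--▸ q2
  q2 = (b.(rec X. b.b.(b.X + 0)\{a,b}) + 0)\{a,b} → ∅
Coarsest stable partition (strong bisimilarity classes):
  B0 = {p0, q0}
  B1 = {p1, q1}
  B2 = {p2, q2}
p0 ∈ B0, q0 ∈ B0 → same block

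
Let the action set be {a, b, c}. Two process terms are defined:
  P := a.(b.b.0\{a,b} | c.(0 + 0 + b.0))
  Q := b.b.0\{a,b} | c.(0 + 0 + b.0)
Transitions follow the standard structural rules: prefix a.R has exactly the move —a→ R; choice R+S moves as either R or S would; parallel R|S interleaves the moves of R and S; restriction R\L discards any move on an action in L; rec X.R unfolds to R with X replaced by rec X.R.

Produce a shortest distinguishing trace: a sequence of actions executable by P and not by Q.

P's transition system — 10 states:
  m0 = a.(b.b.0\{a,b} | c.(0 + 0 + b.0)) has moves ··a··> m1
  m1 = b.b.0\{a,b} | c.(0 + 0 + b.0) has moves ··b··> m2, ··c··> m3
  m2 = b.0\{a,b} | c.(0 + 0 + b.0) has moves ··b··> m4, ··c··> m5
  m3 = b.b.0\{a,b} | (0 + 0 + b.0) has moves ··b··> m5, ··b··> m6
  m4 = 0\{a,b} | c.(0 + 0 + b.0) has moves ··c··> m7
  m5 = b.0\{a,b} | (0 + 0 + b.0) has moves ··b··> m7, ··b··> m8
  m6 = b.b.0\{a,b} | 0 has moves ··b··> m8
  m7 = 0\{a,b} | (0 + 0 + b.0) has moves ··b··> m9
  m8 = b.0\{a,b} | 0 has moves ··b··> m9
  m9 = 0\{a,b} | 0 has moves stopped
Q's transition system — 9 states:
  n0 = b.b.0\{a,b} | c.(0 + 0 + b.0) has moves ··b··> n1, ··c··> n2
  n1 = b.0\{a,b} | c.(0 + 0 + b.0) has moves ··b··> n3, ··c··> n4
  n2 = b.b.0\{a,b} | (0 + 0 + b.0) has moves ··b··> n4, ··b··> n5
  n3 = 0\{a,b} | c.(0 + 0 + b.0) has moves ··c··> n6
  n4 = b.0\{a,b} | (0 + 0 + b.0) has moves ··b··> n6, ··b··> n7
  n5 = b.b.0\{a,b} | 0 has moves ··b··> n7
  n6 = 0\{a,b} | (0 + 0 + b.0) has moves ··b··> n8
  n7 = b.0\{a,b} | 0 has moves ··b··> n8
  n8 = 0\{a,b} | 0 has moves stopped
Executing a from P (initial set {m0}):
  after a @ step 1: {m1}
  ✓ P
Executing a from Q (initial set {n0}):
  after a @ step 1: ∅  — Q cannot continue

a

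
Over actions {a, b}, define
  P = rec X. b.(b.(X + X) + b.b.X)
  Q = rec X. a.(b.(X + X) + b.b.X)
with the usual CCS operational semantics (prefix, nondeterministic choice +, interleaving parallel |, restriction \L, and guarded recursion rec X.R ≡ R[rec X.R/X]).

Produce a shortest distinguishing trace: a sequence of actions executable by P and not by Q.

b

P's transition system — 4 states:
  m0 = rec X. b.(b.(X + X) + b.b.X) → -b-> m1
  m1 = b.((rec X. b.(b.(X + X) + b.b.X)) + (rec X. b.(b.(X + X) + b.b.X))) + b.b.(rec X. b.(b.(X + X) + b.b.X)) → -b-> m2, -b-> m3
  m2 = (rec X. b.(b.(X + X) + b.b.X)) + (rec X. b.(b.(X + X) + b.b.X)) → -b-> m1
  m3 = b.(rec X. b.(b.(X + X) + b.b.X)) → -b-> m0
Q's transition system — 4 states:
  n0 = rec X. a.(b.(X + X) + b.b.X) → -a-> n1
  n1 = b.((rec X. a.(b.(X + X) + b.b.X)) + (rec X. a.(b.(X + X) + b.b.X))) + b.b.(rec X. a.(b.(X + X) + b.b.X)) → -b-> n2, -b-> n3
  n2 = (rec X. a.(b.(X + X) + b.b.X)) + (rec X. a.(b.(X + X) + b.b.X)) → -a-> n1
  n3 = b.(rec X. a.(b.(X + X) + b.b.X)) → -b-> n0
Trace ⟨b⟩ through P, begin at {m0}:
  [1] b ⇒ {m1}
  ✓ P
Trace ⟨b⟩ through Q, begin at {n0}:
  [1] b ⇒ ∅  — Q cannot continue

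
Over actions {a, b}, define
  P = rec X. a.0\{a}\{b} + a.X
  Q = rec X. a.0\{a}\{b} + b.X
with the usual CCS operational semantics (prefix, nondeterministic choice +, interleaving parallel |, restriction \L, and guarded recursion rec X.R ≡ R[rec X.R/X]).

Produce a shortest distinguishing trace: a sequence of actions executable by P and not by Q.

P's transition system — 2 states:
  p0 = rec X. a.0\{a}\{b} + a.X | =a=> p0, =a=> p1
  p1 = 0\{a}\{b} | (no moves)
Q's transition system — 2 states:
  q0 = rec X. a.0\{a}\{b} + b.X | =a=> q1, =b=> q0
  q1 = 0\{a}\{b} | (no moves)
Run σ = ⟨aa⟩ on P: start {p0}
  step 1 (a): {p0, p1}
  step 2 (a): {p0, p1}
  ✓ P
Run σ = ⟨aa⟩ on Q: start {q0}
  step 1 (a): {q1}
  step 2 (a): no successor for Q

aa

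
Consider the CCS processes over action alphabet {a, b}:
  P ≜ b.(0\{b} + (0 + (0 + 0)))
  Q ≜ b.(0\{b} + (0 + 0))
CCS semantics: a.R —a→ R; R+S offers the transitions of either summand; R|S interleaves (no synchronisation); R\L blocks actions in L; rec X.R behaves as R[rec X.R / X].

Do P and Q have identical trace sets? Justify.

trace-equivalent

Reachable graph of P (2 states):
  m0 = b.(0\{b} + (0 + (0 + 0))) ⊢ --b--▸ m1
  m1 = 0\{b} + (0 + (0 + 0)) ⊢ (no moves)
Reachable graph of Q (2 states):
  n0 = b.(0\{b} + (0 + 0)) ⊢ --b--▸ n1
  n1 = 0\{b} + (0 + 0) ⊢ (no moves)
Coarsest stable partition (strong bisimilarity classes):
  B0 = {m0, n0}
  B1 = {m1, n1}
m0 ∈ B0, n0 ∈ B0 → same block
Bisimilar ⇒ trace-equivalent.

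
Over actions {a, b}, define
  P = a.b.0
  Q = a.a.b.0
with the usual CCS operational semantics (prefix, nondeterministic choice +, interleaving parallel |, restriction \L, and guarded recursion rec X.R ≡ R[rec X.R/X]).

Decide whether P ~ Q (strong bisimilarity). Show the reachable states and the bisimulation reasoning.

Reachable graph of P (3 states):
  m0 = a.b.0 :: —a→ m1
  m1 = b.0 :: —b→ m2
  m2 = 0 :: ∅
Reachable graph of Q (4 states):
  n0 = a.a.b.0 :: —a→ n1
  n1 = a.b.0 :: —a→ n2
  n2 = b.0 :: —b→ n3
  n3 = 0 :: ∅
Bisimilarity quotient blocks:
  B0 = {m0, n1}
  B1 = {m1, n2}
  B2 = {m2, n3}
  B3 = {n0}
m0 ∈ B0, n0 ∈ B3 → different blocks

P ≁ Q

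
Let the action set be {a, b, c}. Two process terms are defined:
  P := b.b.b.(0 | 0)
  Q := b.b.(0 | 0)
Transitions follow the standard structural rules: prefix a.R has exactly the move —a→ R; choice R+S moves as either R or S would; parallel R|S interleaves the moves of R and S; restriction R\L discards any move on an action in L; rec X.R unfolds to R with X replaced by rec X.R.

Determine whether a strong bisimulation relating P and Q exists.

NO

P's transition system — 4 states:
  p0 = b.b.b.(0 | 0) | --b--▸ p1
  p1 = b.b.(0 | 0) | --b--▸ p2
  p2 = b.(0 | 0) | --b--▸ p3
  p3 = 0 | 0 | stopped
Q's transition system — 3 states:
  q0 = b.b.(0 | 0) | --b--▸ q1
  q1 = b.(0 | 0) | --b--▸ q2
  q2 = 0 | 0 | stopped
Partition-refinement fixed point:
  B0 = {p0}
  B1 = {p1, q0}
  B2 = {p2, q1}
  B3 = {p3, q2}
p0 ∈ B0, q0 ∈ B1 → different blocks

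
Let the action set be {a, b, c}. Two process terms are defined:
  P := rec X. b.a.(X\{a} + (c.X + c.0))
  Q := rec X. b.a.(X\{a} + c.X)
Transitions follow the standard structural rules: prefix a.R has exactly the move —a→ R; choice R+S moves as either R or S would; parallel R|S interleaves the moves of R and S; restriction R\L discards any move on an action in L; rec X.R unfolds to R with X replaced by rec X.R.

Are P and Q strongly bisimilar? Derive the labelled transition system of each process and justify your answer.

Reachable graph of P (5 states):
  s0 = rec X. b.a.(X\{a} + (c.X + c.0)) has moves ··b··> s1
  s1 = a.((rec X. b.a.(X\{a} + (c.X + c.0)))\{a} + (c.(rec X. b.a.(X\{a} + (c.X + c.0))) + c.0)) has moves ··a··> s2
  s2 = (rec X. b.a.(X\{a} + (c.X + c.0)))\{a} + (c.(rec X. b.a.(X\{a} + (c.X + c.0))) + c.0) has moves ··b··> s3, ··c··> s0, ··c··> s4
  s3 = (a.((rec X. b.a.(X\{a} + (c.X + c.0)))\{a} + (c.(rec X. b.a.(X\{a} + (c.X + c.0))) + c.0)))\{a} has moves stopped
  s4 = 0 has moves stopped
Reachable graph of Q (4 states):
  t0 = rec X. b.a.(X\{a} + c.X) has moves ··b··> t1
  t1 = a.((rec X. b.a.(X\{a} + c.X))\{a} + c.(rec X. b.a.(X\{a} + c.X))) has moves ··a··> t2
  t2 = (rec X. b.a.(X\{a} + c.X))\{a} + c.(rec X. b.a.(X\{a} + c.X)) has moves ··b··> t3, ··c··> t0
  t3 = (a.((rec X. b.a.(X\{a} + c.X))\{a} + c.(rec X. b.a.(X\{a} + c.X))))\{a} has moves stopped
Partition-refinement fixed point:
  B0 = {s0}
  B1 = {s1}
  B2 = {s2}
  B3 = {s3, s4, t3}
  B4 = {t0}
  B5 = {t1}
  B6 = {t2}
s0 ∈ B0, t0 ∈ B4 → different blocks

P ≁ Q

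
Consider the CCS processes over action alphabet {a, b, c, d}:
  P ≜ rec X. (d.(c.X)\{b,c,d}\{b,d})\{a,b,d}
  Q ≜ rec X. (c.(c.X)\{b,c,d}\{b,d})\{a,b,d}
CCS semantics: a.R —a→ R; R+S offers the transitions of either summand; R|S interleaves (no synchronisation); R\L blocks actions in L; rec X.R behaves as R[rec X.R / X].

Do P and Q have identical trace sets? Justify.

Reachable graph of P (1 states):
  s0 = rec X. (d.(c.X)\{b,c,d}\{b,d})\{a,b,d} | ∅
Reachable graph of Q (2 states):
  t0 = rec X. (c.(c.X)\{b,c,d}\{b,d})\{a,b,d} | =c=> t1
  t1 = (c.(rec X. (c.(c.X)\{b,c,d}\{b,d})\{a,b,d}))\{b,c,d}\{b,d}\{a,b,d} | ∅
Trace ⟨c⟩ through Q, begin at {t0}:
  step 1 (c): {t1}
  Q completes σ.
Trace ⟨c⟩ through P, begin at {s0}:
  step 1 (c): no successor for P

NO — witness ⟨c⟩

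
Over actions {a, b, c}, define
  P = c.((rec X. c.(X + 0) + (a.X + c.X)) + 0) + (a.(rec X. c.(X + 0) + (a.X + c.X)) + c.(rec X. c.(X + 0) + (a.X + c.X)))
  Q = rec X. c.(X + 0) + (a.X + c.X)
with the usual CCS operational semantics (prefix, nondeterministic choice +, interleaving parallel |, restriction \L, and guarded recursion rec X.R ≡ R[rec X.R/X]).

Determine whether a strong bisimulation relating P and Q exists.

Reachable graph of P (3 states):
  m0 = c.((rec X. c.(X + 0) + (a.X + c.X)) + 0) + (a.(rec X. c.(X + 0) + (a.X + c.X)) + c.(rec X. c.(X + 0) + (a.X + c.X))) :: —a→ m1, —c→ m1, —c→ m2
  m1 = rec X. c.(X + 0) + (a.X + c.X) :: —a→ m1, —c→ m1, —c→ m2
  m2 = (rec X. c.(X + 0) + (a.X + c.X)) + 0 :: —a→ m1, —c→ m1, —c→ m2
Reachable graph of Q (2 states):
  n0 = rec X. c.(X + 0) + (a.X + c.X) :: —a→ n0, —c→ n0, —c→ n1
  n1 = (rec X. c.(X + 0) + (a.X + c.X)) + 0 :: —a→ n0, —c→ n0, —c→ n1
Coarsest stable partition (strong bisimilarity classes):
  B0 = {m0, m1, m2, n0, n1}
m0 ∈ B0, n0 ∈ B0 → same block

YES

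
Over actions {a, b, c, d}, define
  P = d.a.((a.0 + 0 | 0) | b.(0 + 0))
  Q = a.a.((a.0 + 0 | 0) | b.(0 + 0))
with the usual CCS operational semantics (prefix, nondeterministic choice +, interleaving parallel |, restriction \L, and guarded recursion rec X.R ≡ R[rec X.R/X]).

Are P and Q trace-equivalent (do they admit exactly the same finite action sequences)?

traces(P) ≠ traces(Q) — witness ⟨d⟩

LTS(P): 6 reachable states
  p0 = d.a.((a.0 + 0 | 0) | b.(0 + 0)) → -d-> p1
  p1 = a.((a.0 + 0 | 0) | b.(0 + 0)) → -a-> p2
  p2 = (a.0 + 0 | 0) | b.(0 + 0) → -a-> p3, -b-> p4
  p3 = 0 | b.(0 + 0) → -b-> p5
  p4 = (a.0 + 0 | 0) | (0 + 0) → -a-> p5
  p5 = 0 | (0 + 0) → ·
LTS(Q): 6 reachable states
  q0 = a.a.((a.0 + 0 | 0) | b.(0 + 0)) → -a-> q1
  q1 = a.((a.0 + 0 | 0) | b.(0 + 0)) → -a-> q2
  q2 = (a.0 + 0 | 0) | b.(0 + 0) → -a-> q3, -b-> q4
  q3 = 0 | b.(0 + 0) → -b-> q5
  q4 = (a.0 + 0 | 0) | (0 + 0) → -a-> q5
  q5 = 0 | (0 + 0) → ·
Executing d from P (initial set {p0}):
  after d @ step 1: {p1}
  ✓ P
Executing d from Q (initial set {q0}):
  after d @ step 1: no successor for Q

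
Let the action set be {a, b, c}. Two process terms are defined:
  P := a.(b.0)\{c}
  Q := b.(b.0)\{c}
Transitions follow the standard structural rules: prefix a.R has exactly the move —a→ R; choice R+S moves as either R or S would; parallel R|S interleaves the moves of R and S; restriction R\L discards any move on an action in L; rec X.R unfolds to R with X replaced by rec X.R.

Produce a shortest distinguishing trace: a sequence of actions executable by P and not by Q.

P's transition system — 3 states:
  u0 = a.(b.0)\{c} → —a→ u1
  u1 = (b.0)\{c} → —b→ u2
  u2 = 0\{c} → (no moves)
Q's transition system — 3 states:
  v0 = b.(b.0)\{c} → —b→ v1
  v1 = (b.0)\{c} → —b→ v2
  v2 = 0\{c} → (no moves)
Trace ⟨a⟩ through P, begin at {u0}:
  [1] a ⇒ {u1}
  ✓ P
Trace ⟨a⟩ through Q, begin at {v0}:
  [1] a ⇒ no successor for Q

a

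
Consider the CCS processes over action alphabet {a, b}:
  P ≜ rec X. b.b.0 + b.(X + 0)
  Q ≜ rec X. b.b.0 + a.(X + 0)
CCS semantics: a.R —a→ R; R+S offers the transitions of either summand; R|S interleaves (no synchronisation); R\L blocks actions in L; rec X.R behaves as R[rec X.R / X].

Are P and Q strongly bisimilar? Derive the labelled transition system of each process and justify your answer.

P ≁ Q

Reachable graph of P (4 states):
  s0 = rec X. b.b.0 + b.(X + 0) ⊢ —b→ s1, —b→ s2
  s1 = (rec X. b.b.0 + b.(X + 0)) + 0 ⊢ —b→ s1, —b→ s2
  s2 = b.0 ⊢ —b→ s3
  s3 = 0 ⊢ ∅
Reachable graph of Q (4 states):
  t0 = rec X. b.b.0 + a.(X + 0) ⊢ —a→ t1, —b→ t2
  t1 = (rec X. b.b.0 + a.(X + 0)) + 0 ⊢ —a→ t1, —b→ t2
  t2 = b.0 ⊢ —b→ t3
  t3 = 0 ⊢ ∅
Partition-refinement fixed point:
  B0 = {s0, s1}
  B1 = {s2, t2}
  B2 = {s3, t3}
  B3 = {t0, t1}
s0 ∈ B0, t0 ∈ B3 → different blocks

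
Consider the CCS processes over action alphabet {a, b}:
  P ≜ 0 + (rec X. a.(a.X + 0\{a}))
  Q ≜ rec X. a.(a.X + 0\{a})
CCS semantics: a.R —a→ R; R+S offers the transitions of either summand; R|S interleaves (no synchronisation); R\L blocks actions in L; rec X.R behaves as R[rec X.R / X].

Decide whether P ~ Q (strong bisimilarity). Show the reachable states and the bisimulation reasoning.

LTS(P): 3 reachable states
  p0 = 0 + (rec X. a.(a.X + 0\{a})) ⊢ --a--▸ p1
  p1 = a.(rec X. a.(a.X + 0\{a})) + 0\{a} ⊢ --a--▸ p2
  p2 = rec X. a.(a.X + 0\{a}) ⊢ --a--▸ p1
LTS(Q): 2 reachable states
  q0 = rec X. a.(a.X + 0\{a}) ⊢ --a--▸ q1
  q1 = a.(rec X. a.(a.X + 0\{a})) + 0\{a} ⊢ --a--▸ q0
Coarsest stable partition (strong bisimilarity classes):
  B0 = {p0, p1, p2, q0, q1}
p0 ∈ B0, q0 ∈ B0 → same block

P ~ Q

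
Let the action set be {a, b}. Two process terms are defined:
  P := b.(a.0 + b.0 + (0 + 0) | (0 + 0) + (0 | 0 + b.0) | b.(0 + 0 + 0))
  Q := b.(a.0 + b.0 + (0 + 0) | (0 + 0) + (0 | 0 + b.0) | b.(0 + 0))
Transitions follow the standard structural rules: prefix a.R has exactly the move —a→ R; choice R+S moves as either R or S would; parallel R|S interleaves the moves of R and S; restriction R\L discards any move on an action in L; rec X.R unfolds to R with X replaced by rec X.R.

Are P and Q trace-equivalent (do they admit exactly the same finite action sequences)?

LTS(P): 6 reachable states
  s0 = b.(a.0 + b.0 + (0 + 0) | (0 + 0) + (0 | 0 + b.0) | b.(0 + 0 + 0)) | --b--▸ s1
  s1 = a.0 + b.0 + (0 + 0) | (0 + 0) + (0 | 0 + b.0) | b.(0 + 0 + 0) | --a--▸ s2, --b--▸ s2, --b--▸ s3, --b--▸ s4
  s2 = 0 | stopped
  s3 = (0 | 0 + b.0) | (0 + 0 + 0) | --b--▸ s5
  s4 = 0 | b.(0 + 0 + 0) | --b--▸ s5
  s5 = 0 | (0 + 0 + 0) | stopped
LTS(Q): 6 reachable states
  t0 = b.(a.0 + b.0 + (0 + 0) | (0 + 0) + (0 | 0 + b.0) | b.(0 + 0)) | --b--▸ t1
  t1 = a.0 + b.0 + (0 + 0) | (0 + 0) + (0 | 0 + b.0) | b.(0 + 0) | --a--▸ t2, --b--▸ t2, --b--▸ t3, --b--▸ t4
  t2 = 0 | stopped
  t3 = (0 | 0 + b.0) | (0 + 0) | --b--▸ t5
  t4 = 0 | b.(0 + 0) | --b--▸ t5
  t5 = 0 | (0 + 0) | stopped
Partition-refinement fixed point:
  B0 = {s0, t0}
  B1 = {s1, t1}
  B2 = {s2, s5, t2, t5}
  B3 = {s3, s4, t3, t4}
s0 ∈ B0, t0 ∈ B0 → same block
Bisimilar ⇒ trace-equivalent.

traces(P) = traces(Q)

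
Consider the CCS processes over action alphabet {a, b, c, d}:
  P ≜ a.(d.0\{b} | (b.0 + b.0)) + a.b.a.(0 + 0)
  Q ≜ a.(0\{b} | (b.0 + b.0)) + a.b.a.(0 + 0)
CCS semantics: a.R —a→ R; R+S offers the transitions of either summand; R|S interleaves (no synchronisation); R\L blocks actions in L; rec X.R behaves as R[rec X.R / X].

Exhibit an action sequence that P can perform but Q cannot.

LTS(P): 8 reachable states
  m0 = a.(d.0\{b} | (b.0 + b.0)) + a.b.a.(0 + 0) | --a--▸ m1, --a--▸ m2
  m1 = b.a.(0 + 0) | --b--▸ m3
  m2 = d.0\{b} | (b.0 + b.0) | --b--▸ m4, --d--▸ m5
  m3 = a.(0 + 0) | --a--▸ m6
  m4 = d.0\{b} | 0 | --d--▸ m7
  m5 = 0\{b} | (b.0 + b.0) | --b--▸ m7
  m6 = 0 + 0 | deadlocked
  m7 = 0\{b} | 0 | deadlocked
LTS(Q): 6 reachable states
  n0 = a.(0\{b} | (b.0 + b.0)) + a.b.a.(0 + 0) | --a--▸ n1, --a--▸ n2
  n1 = 0\{b} | (b.0 + b.0) | --b--▸ n3
  n2 = b.a.(0 + 0) | --b--▸ n4
  n3 = 0\{b} | 0 | deadlocked
  n4 = a.(0 + 0) | --a--▸ n5
  n5 = 0 + 0 | deadlocked
Trace ⟨ad⟩ through P, begin at {m0}:
  [1] a ⇒ {m1, m2}
  [2] d ⇒ {m5}
  P completes σ.
Trace ⟨ad⟩ through Q, begin at {n0}:
  [1] a ⇒ {n1, n2}
  [2] d ⇒ ∅  — Q cannot continue

ad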